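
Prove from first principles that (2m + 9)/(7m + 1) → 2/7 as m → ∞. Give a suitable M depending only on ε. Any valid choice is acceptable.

M = (61/49)/ε

Suppose ε > 0. For m ≥ 1, |(2m + 9)/(7m + 1) − (2/7)| = |61|/(7(7m + 1)) = 61/(7(7m + 1)).
Since 7m + 1 ≥ 7m for m ≥ 1, this is ≤ 61/(7·7m) = (61/49)/m.
So |(2m + 9)/(7m + 1) − (2/7)| < ε whenever m > (61/49)/ε.
Take M = (61/49)/ε. If m > M then |(2m + 9)/(7m + 1) − (2/7)| ≤ (61/49)/m < ε.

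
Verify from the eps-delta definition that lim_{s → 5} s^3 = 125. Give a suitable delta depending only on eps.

Suppose eps > 0. We seek delta > 0 with 0 < |s − 5| < delta ⇒ |s^3 − 125| < eps.
Factor: s^3 − 125 = (s − 5)(s^2 + 5s + 25), so |s^3 − 125| = |s − 5|·|s^2 + 5s + 25|.
Impose delta ≤ 1 so that |s| < 6; then |s^2 + 5s + 25| ≤ 91.
Hence |s^3 − 125| ≤ 91|s − 5|, which is < eps once |s − 5| < eps/91.
Take delta = min(1, eps/91). If 0 < |s − 5| < delta then both bounds hold and |s^3 − 125| ≤ 91|s − 5| < 91·(eps/91) = eps.

delta = min(1, eps/91)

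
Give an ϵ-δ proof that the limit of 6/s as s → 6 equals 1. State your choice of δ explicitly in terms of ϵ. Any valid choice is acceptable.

δ = min(3, 3ϵ)

Fix ϵ > 0. We seek δ > 0 such that 0 < |s − 6| < δ implies |6/s − 1| < ϵ.
|6/s − 1| = 6·|6 − s|/(6·|s|) = 6|s − 6|/(6|s|).
Require δ ≤ 3 so that |s| > 6 − 3 = 3, hence 6|s| > 18.
Then |6/s − 1| < 6|s − 6|/18, which is < ϵ when |s − 6| < 3ϵ.
Take δ = min(3, 3ϵ). Then 0 < |s − 6| < δ gives both |s − 6| < 3 and |s − 6| < 3ϵ, so |6/s − 1| < ϵ.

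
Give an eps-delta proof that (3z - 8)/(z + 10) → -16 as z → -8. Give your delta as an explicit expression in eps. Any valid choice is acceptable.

delta = min(1, (1/19)eps)

Let eps > 0. We want delta > 0 with 0 < |z + 8| < delta ⇒ |(3z - 8)/(z + 10) + 16| < eps.
Combining over a common denominator, (3z - 8)/(z + 10) + 16 = [(3z - 8)·2 − (-32)·(z + 10)] / [2·(z + 10)] = 38(z + 8) / (2(z + 10)).
So |(3z - 8)/(z + 10) + 16| = 38|z + 8| / (2·|z + 10|).
Require delta ≤ 1, so |z + 10| ≥ |2| − |z + 8| > 2 − 1 = 1.
Hence |(3z - 8)/(z + 10) + 16| < 38|z + 8|/(2·1) = 19|z + 8|, which is < eps once |z + 8| < (1/19)eps.
Take delta = min(1, (1/19)eps). Then 0 < |z + 8| < delta forces both bounds, so |(3z - 8)/(z + 10) + 16| < eps.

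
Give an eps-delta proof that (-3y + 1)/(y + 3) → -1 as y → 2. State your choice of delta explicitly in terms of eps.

Let eps > 0 be given. We want delta > 0 with 0 < |y − 2| < delta ⇒ |(-3y + 1)/(y + 3) + 1| < eps.
Combining over a common denominator, (-3y + 1)/(y + 3) + 1 = [(-3y + 1)·5 − (-5)·(y + 3)] / [5·(y + 3)] = -10(y − 2) / (5(y + 3)).
So |(-3y + 1)/(y + 3) + 1| = 10|y − 2| / (5·|y + 3|).
Require delta ≤ 5/2, so |y + 3| ≥ |5| − |y − 2| > 5 − 5/2 = 5/2.
Hence |(-3y + 1)/(y + 3) + 1| < 10|y − 2|/(5·(5/2)) = (4/5)|y − 2|, which is < eps once |y − 2| < (5/4)eps.
Take delta = min(5/2, (5/4)eps). Then 0 < |y − 2| < delta forces both bounds, so |(-3y + 1)/(y + 3) + 1| < eps.

delta = min(5/2, (5/4)eps)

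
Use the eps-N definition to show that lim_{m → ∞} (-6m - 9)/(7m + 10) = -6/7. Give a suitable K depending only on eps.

K = (3/49)/eps

Fix eps > 0. For m ≥ 1, |(-6m - 9)/(7m + 10) + 6/7| = |-3|/(7(7m + 10)) = 3/(7(7m + 10)).
Since 7m + 10 ≥ 7m for m ≥ 1, this is ≤ 3/(7·7m) = (3/49)/m.
So |(-6m - 9)/(7m + 10) + 6/7| < eps whenever m > (3/49)/eps.
Take K = (3/49)/eps. If m > K then |(-6m - 9)/(7m + 10) + 6/7| ≤ (3/49)/m < eps.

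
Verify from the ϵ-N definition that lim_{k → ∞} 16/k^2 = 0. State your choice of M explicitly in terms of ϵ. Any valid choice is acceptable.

M = (16/ϵ)^{1/2}

Let ϵ > 0 be given. For k ≥ 1, |16/k^2 − 0| = 16/k^2.
16/k^2 < ϵ ⇔ k^2 > 16/ϵ ⇔ k > (16/ϵ)^{1/2}.
Take M = (16/ϵ)^{1/2}. Then k > M implies 16/k^2 < ϵ.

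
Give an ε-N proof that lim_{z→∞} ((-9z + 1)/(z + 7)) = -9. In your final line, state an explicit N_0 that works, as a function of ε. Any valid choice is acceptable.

Let ε > 0 be given. We seek N_0 > 0 such that z > N_0 implies |(-9z + 1)/(z + 7) + 9| < ε.
(-9z + 1)/(z + 7) + 9 = ((-9z + 1) − (-9)(z + 7)) / ((z + 7)) = 64/((z + 7)).
For z > 0 we have z + 7 > z, so |(-9z + 1)/(z + 7) + 9| = 64/((z + 7)) < 64/(z) = 64/z.
Thus |(-9z + 1)/(z + 7) + 9| < ε whenever z > 64/ε.
Take N_0 = 64/ε. If z > N_0 then |(-9z + 1)/(z + 7) + 9| < 64/z < ε.

N_0 = 64/ε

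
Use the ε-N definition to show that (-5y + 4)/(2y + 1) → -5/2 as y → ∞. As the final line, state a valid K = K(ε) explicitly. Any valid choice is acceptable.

Suppose ε > 0. We seek K > 0 such that y > K implies |(-5y + 4)/(2y + 1) + 5/2| < ε.
(-5y + 4)/(2y + 1) + 5/2 = (2(-5y + 4) − (-5)(2y + 1)) / (2(2y + 1)) = 13/(2(2y + 1)).
For y > 0 we have 2y + 1 > 2y, so |(-5y + 4)/(2y + 1) + 5/2| = 13/(2(2y + 1)) < 13/(2·2y) = (13/4)/y.
Thus |(-5y + 4)/(2y + 1) + 5/2| < ε whenever y > (13/4)/ε.
Take K = (13/4)/ε. If y > K then |(-5y + 4)/(2y + 1) + 5/2| < (13/4)/y < ε.

K = (13/4)/ε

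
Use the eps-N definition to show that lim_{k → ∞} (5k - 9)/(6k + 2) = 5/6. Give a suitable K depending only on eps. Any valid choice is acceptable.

K = (16/9)/eps

Suppose eps > 0. For k ≥ 1, |(5k - 9)/(6k + 2) − (5/6)| = |-64|/(6(6k + 2)) = 64/(6(6k + 2)).
Since 6k + 2 ≥ 6k for k ≥ 1, this is ≤ 64/(6·6k) = (16/9)/k.
So |(5k - 9)/(6k + 2) − (5/6)| < eps whenever k > (16/9)/eps.
Take K = (16/9)/eps. If k > K then |(5k - 9)/(6k + 2) − (5/6)| ≤ (16/9)/k < eps.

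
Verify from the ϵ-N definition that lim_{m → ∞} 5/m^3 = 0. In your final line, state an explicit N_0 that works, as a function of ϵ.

Fix ϵ > 0. For m ≥ 1, |5/m^3 − 0| = 5/m^3.
5/m^3 < ϵ ⇔ m^3 > 5/ϵ ⇔ m > (5/ϵ)^{1/3}.
Take N_0 = (5/ϵ)^{1/3}. Then m > N_0 implies 5/m^3 < ϵ.

N_0 = (5/ϵ)^{1/3}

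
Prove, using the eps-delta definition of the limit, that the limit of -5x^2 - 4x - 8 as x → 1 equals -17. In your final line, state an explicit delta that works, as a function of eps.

Let eps > 0. We want delta > 0 such that 0 < |x − 1| < delta implies |(-5x^2 - 4x - 8) + 17| < eps.
(-5x^2 - 4x - 8) + 17 = -5x^2 - 4x + 9 = (x − 1)(-5x - 9).
So |(-5x^2 - 4x - 8) + 17| = |x − 1|·|-5x - 9|.
Assume first that |x − 1| < 1, so |x| < 2. Then |-5x - 9| ≤ 5·2 + 9 = 19.
Hence |(-5x^2 - 4x - 8) + 17| ≤ 19|x − 1| < eps provided |x − 1| < eps/19.
Choosing delta = min(1, eps/19) ensures both conditions, hence |(-5x^2 - 4x - 8) + 17| < eps.

delta = min(1, eps/19)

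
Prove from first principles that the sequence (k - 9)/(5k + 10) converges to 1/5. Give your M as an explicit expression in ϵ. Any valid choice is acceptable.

M = (11/5)/ϵ

Suppose ϵ > 0. For k ≥ 1, |(k - 9)/(5k + 10) − (1/5)| = |-55|/(5(5k + 10)) = 55/(5(5k + 10)).
Since 5k + 10 ≥ 5k for k ≥ 1, this is ≤ 55/(5·5k) = (11/5)/k.
So |(k - 9)/(5k + 10) − (1/5)| < ϵ whenever k > (11/5)/ϵ.
Take M = (11/5)/ϵ. If k > M then |(k - 9)/(5k + 10) − (1/5)| ≤ (11/5)/k < ϵ.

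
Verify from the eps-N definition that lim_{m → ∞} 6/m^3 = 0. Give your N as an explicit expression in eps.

N = (6/eps)^{1/3}

Let eps > 0 be given. For m ≥ 1, |6/m^3 − 0| = 6/m^3.
6/m^3 < eps ⇔ m^3 > 6/eps ⇔ m > (6/eps)^{1/3}.
Take N = (6/eps)^{1/3}. Then m > N implies 6/m^3 < eps.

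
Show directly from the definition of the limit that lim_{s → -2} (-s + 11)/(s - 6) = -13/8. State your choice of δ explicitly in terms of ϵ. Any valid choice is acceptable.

Suppose ϵ > 0. We want δ > 0 with 0 < |s + 2| < δ ⇒ |(-s + 11)/(s - 6) + 13/8| < ϵ.
Combining over a common denominator, (-s + 11)/(s - 6) + 13/8 = [(-s + 11)·(-8) − 13·(s - 6)] / [(-8)·(s - 6)] = -5(s + 2) / ((-8)(s - 6)).
So |(-s + 11)/(s - 6) + 13/8| = 5|s + 2| / (8·|s − 6|).
Require δ ≤ 4, so |s − 6| ≥ |-8| − |s + 2| > 8 − 4 = 4.
Hence |(-s + 11)/(s - 6) + 13/8| < 5|s + 2|/(8·4) = (5/32)|s + 2|, which is < ϵ once |s + 2| < (32/5)ϵ.
Take δ = min(4, (32/5)ϵ). Then 0 < |s + 2| < δ forces both bounds, so |(-s + 11)/(s - 6) + 13/8| < ϵ.

δ = min(4, (32/5)ϵ)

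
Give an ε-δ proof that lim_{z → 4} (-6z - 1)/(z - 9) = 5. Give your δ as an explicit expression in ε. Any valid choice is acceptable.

δ = min(5/2, (5/22)ε)

Let ε > 0 be given. We want δ > 0 with 0 < |z − 4| < δ ⇒ |(-6z - 1)/(z - 9) − 5| < ε.
Combining over a common denominator, (-6z - 1)/(z - 9) − 5 = [(-6z - 1)·(-5) − (-25)·(z - 9)] / [(-5)·(z - 9)] = 55(z − 4) / ((-5)(z - 9)).
So |(-6z - 1)/(z - 9) − 5| = 55|z − 4| / (5·|z − 9|).
Require δ ≤ 5/2, so |z − 9| ≥ |-5| − |z − 4| > 5 − 5/2 = 5/2.
Hence |(-6z - 1)/(z - 9) − 5| < 55|z − 4|/(5·(5/2)) = (22/5)|z − 4|, which is < ε once |z − 4| < (5/22)ε.
Take δ = min(5/2, (5/22)ε). Then 0 < |z − 4| < δ forces both bounds, so |(-6z - 1)/(z - 9) − 5| < ε.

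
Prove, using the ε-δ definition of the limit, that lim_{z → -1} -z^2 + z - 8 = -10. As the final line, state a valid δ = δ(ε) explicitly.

δ = min(1, ε/4)

Fix ε > 0. We want δ > 0 such that 0 < |z + 1| < δ implies |(-z^2 + z - 8) + 10| < ε.
(-z^2 + z - 8) + 10 = -z^2 + z + 2 = (z + 1)(-z + 2).
So |(-z^2 + z - 8) + 10| = |z + 1|·|-z + 2|.
Require δ ≤ 1. Then |z + 1| < 1 gives |z| < 2, and by the triangle inequality |-z + 2| ≤ 2 + 2 = 4.
Hence |(-z^2 + z - 8) + 10| ≤ 4|z + 1| < ε provided |z + 1| < ε/4.
Take δ = min(1, ε/4). Then 0 < |z + 1| < δ gives both |z + 1| < 1 and |z + 1| < ε/4, so |(-z^2 + z - 8) + 10| < ε.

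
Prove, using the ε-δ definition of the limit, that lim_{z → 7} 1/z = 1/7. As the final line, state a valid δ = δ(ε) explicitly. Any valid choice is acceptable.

δ = min(7/2, (49/2)ε)

Suppose ε > 0. We seek δ > 0 such that 0 < |z − 7| < δ implies |1/z − (1/7)| < ε.
|1/z − (1/7)| = |7 − z|/(7·|z|) = |z − 7|/(7|z|).
Restrict δ ≤ 7/2. Then |z − 7| < 7/2 gives |z| > 7/2, so 7|z| > 49/2.
Then |1/z − (1/7)| < |z − 7|/(49/2), which is < ε when |z − 7| < (49/2)ε.
Take δ = min(7/2, (49/2)ε). Then 0 < |z − 7| < δ gives both |z − 7| < 7/2 and |z − 7| < (49/2)ε, so |1/z − (1/7)| < ε.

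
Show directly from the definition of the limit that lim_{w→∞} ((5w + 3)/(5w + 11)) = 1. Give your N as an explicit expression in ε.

N = (8/5)/ε

Fix ε > 0. We seek N > 0 such that w > N implies |(5w + 3)/(5w + 11) − 1| < ε.
(5w + 3)/(5w + 11) − 1 = (5(5w + 3) − 5(5w + 11)) / (5(5w + 11)) = -40/(5(5w + 11)).
For w > 0 we have 5w + 11 > 5w, so |(5w + 3)/(5w + 11) − 1| = 40/(5(5w + 11)) < 40/(5·5w) = (8/5)/w.
Thus |(5w + 3)/(5w + 11) − 1| < ε whenever w > (8/5)/ε.
Take N = (8/5)/ε. If w > N then |(5w + 3)/(5w + 11) − 1| < (8/5)/w < ε.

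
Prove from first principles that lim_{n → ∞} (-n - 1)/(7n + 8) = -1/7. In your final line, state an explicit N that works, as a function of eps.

N = (1/49)/eps

Suppose eps > 0. For n ≥ 1, |(-n - 1)/(7n + 8) + 1/7| = |1|/(7(7n + 8)) = 1/(7(7n + 8)).
Since 7n + 8 ≥ 7n for n ≥ 1, this is ≤ 1/(7·7n) = (1/49)/n.
So |(-n - 1)/(7n + 8) + 1/7| < eps whenever n > (1/49)/eps.
Take N = (1/49)/eps. If n > N then |(-n - 1)/(7n + 8) + 1/7| ≤ (1/49)/n < eps.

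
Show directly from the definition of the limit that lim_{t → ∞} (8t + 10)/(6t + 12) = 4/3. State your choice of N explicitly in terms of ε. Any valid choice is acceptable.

Fix ε > 0. We seek N > 0 such that t > N implies |(8t + 10)/(6t + 12) − (4/3)| < ε.
(8t + 10)/(6t + 12) − (4/3) = (6(8t + 10) − 8(6t + 12)) / (6(6t + 12)) = -36/(6(6t + 12)).
For t > 0 we have 6t + 12 > 6t, so |(8t + 10)/(6t + 12) − (4/3)| = 36/(6(6t + 12)) < 36/(6·6t) = 1/t.
Thus |(8t + 10)/(6t + 12) − (4/3)| < ε whenever t > 1/ε.
Take N = 1/ε. If t > N then |(8t + 10)/(6t + 12) − (4/3)| < 1/t < ε.

N = 1/ε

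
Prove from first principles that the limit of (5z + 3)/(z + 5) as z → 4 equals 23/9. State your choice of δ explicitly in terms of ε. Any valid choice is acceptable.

Let ε > 0 be given. We want δ > 0 with 0 < |z − 4| < δ ⇒ |(5z + 3)/(z + 5) − (23/9)| < ε.
Combining over a common denominator, (5z + 3)/(z + 5) − (23/9) = [(5z + 3)·9 − 23·(z + 5)] / [9·(z + 5)] = 22(z − 4) / (9(z + 5)).
So |(5z + 3)/(z + 5) − (23/9)| = 22|z − 4| / (9·|z + 5|).
Require δ ≤ 9/2, so |z + 5| ≥ |9| − |z − 4| > 9 − 9/2 = 9/2.
Hence |(5z + 3)/(z + 5) − (23/9)| < 22|z − 4|/(9·(9/2)) = (44/81)|z − 4|, which is < ε once |z − 4| < (81/44)ε.
Take δ = min(9/2, (81/44)ε). Then 0 < |z − 4| < δ forces both bounds, so |(5z + 3)/(z + 5) − (23/9)| < ε.

δ = min(9/2, (81/44)ε)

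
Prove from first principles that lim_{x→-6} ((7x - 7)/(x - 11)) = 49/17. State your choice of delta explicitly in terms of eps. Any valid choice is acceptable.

Let eps > 0. We want delta > 0 with 0 < |x + 6| < delta ⇒ |(7x - 7)/(x - 11) − (49/17)| < eps.
Combining over a common denominator, (7x - 7)/(x - 11) − (49/17) = [(7x - 7)·(-17) − (-49)·(x - 11)] / [(-17)·(x - 11)] = -70(x + 6) / ((-17)(x - 11)).
So |(7x - 7)/(x - 11) − (49/17)| = 70|x + 6| / (17·|x − 11|).
Restrict delta ≤ 17/2. Then |x + 6| < 17/2 gives |x − 11| = |(x + 6) + (-17)| ≥ 17 − 17/2 = 17/2.
Hence |(7x - 7)/(x - 11) − (49/17)| < 70|x + 6|/(17·(17/2)) = (140/289)|x + 6|, which is < eps once |x + 6| < (289/140)eps.
Take delta = min(17/2, (289/140)eps). Then 0 < |x + 6| < delta forces both bounds, so |(7x - 7)/(x - 11) − (49/17)| < eps.

delta = min(17/2, (289/140)eps)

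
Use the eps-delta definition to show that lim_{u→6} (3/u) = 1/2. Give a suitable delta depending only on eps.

Suppose eps > 0. We seek delta > 0 such that 0 < |u − 6| < delta implies |3/u − (1/2)| < eps.
|3/u − (1/2)| = 3·|6 − u|/(6·|u|) = 3|u − 6|/(6|u|).
Restrict delta ≤ 3. Then |u − 6| < 3 gives |u| > 3, so 6|u| > 18.
Then |3/u − (1/2)| < 3|u − 6|/18, which is < eps when |u − 6| < 6eps.
Take delta = min(3, 6eps). Then 0 < |u − 6| < delta gives both |u − 6| < 3 and |u − 6| < 6eps, so |3/u − (1/2)| < eps.

delta = min(3, 6eps)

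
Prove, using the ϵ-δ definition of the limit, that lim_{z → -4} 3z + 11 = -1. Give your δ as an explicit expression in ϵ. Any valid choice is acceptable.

δ = ϵ/3

Let ϵ > 0. We need δ > 0 so that 0 < |z + 4| < δ implies |(3z + 11) + 1| < ϵ.
Since (3z + 11) + 1 = 3(z + 4), we have |(3z + 11) + 1| = 3|z + 4|.
So 3|z + 4| < ϵ exactly when |z + 4| < ϵ/3.
Choosing δ = ϵ/3 gives |(3z + 11) + 1| = 3|z + 4| < ϵ whenever |z + 4| < δ.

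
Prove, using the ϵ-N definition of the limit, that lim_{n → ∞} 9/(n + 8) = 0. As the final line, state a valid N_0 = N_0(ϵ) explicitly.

Fix ϵ > 0. For n ≥ 1, |9/(n + 8) − 0| = 9/(n + 8) ≤ 9/n.
We need 9/n < ϵ, i.e. n > 9/ϵ.
Take N_0 = 9/ϵ. If n > N_0 then |9/(n + 8)| ≤ 9/n < ϵ.

N_0 = 9/ϵ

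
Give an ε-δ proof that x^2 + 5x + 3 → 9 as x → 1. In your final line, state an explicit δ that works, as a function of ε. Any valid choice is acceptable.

Let ε > 0 be given. We want δ > 0 such that 0 < |x − 1| < δ implies |(x^2 + 5x + 3) − 9| < ε.
(x^2 + 5x + 3) − 9 = x^2 + 5x - 6 = (x − 1)(x + 6).
So |(x^2 + 5x + 3) − 9| = |x − 1|·|x + 6|.
Require δ ≤ 1. Then |x − 1| < 1 gives |x| < 2, and by the triangle inequality |x + 6| ≤ 2 + 6 = 8.
Hence |(x^2 + 5x + 3) − 9| ≤ 8|x − 1| < ε provided |x − 1| < ε/8.
Take δ = min(1, ε/8). Then 0 < |x − 1| < δ gives both |x − 1| < 1 and |x − 1| < ε/8, so |(x^2 + 5x + 3) − 9| < ε.

δ = min(1, ε/8)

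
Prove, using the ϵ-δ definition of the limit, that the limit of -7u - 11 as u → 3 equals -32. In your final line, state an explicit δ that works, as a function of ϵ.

Suppose ϵ > 0. We need δ > 0 so that 0 < |u − 3| < δ implies |(-7u - 11) + 32| < ϵ.
Since (-7u - 11) + 32 = -7(u − 3), we have |(-7u - 11) + 32| = 7|u − 3|.
Thus it suffices that |u − 3| < ϵ/7.
Take δ = ϵ/7. If 0 < |u − 3| < δ then |(-7u - 11) + 32| = 7|u − 3| < 7·(ϵ/7) = ϵ.

δ = ϵ/7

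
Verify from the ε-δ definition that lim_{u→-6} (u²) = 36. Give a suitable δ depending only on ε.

Suppose ε > 0. We seek δ > 0 with 0 < |u + 6| < δ ⇒ |u² − 36| < ε.
Factor: u² − 36 = (u + 6)(u - 6), so |u² − 36| = |u + 6|·|u - 6|.
Impose δ ≤ 2 so that |u| < 8; then |u - 6| ≤ 14.
Hence |u² − 36| ≤ 14|u + 6|, which is < ε once |u + 6| < ε/14.
Take δ = min(2, ε/14). If 0 < |u + 6| < δ then both bounds hold and |u² − 36| ≤ 14|u + 6| < 14·(ε/14) = ε.

δ = min(2, ε/14)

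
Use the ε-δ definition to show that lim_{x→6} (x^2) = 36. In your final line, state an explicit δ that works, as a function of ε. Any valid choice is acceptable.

δ = min(1, ε/13)

Let ε > 0. We seek δ > 0 with 0 < |x − 6| < δ ⇒ |x^2 − 36| < ε.
Factor: x^2 − 36 = (x − 6)(x + 6), so |x^2 − 36| = |x − 6|·|x + 6|.
Impose δ ≤ 1 so that |x| < 7; then |x + 6| ≤ 13.
Hence |x^2 − 36| ≤ 13|x − 6|, which is < ε once |x − 6| < ε/13.
Take δ = min(1, ε/13). If 0 < |x − 6| < δ then both bounds hold and |x^2 − 36| ≤ 13|x − 6| < 13·(ε/13) = ε.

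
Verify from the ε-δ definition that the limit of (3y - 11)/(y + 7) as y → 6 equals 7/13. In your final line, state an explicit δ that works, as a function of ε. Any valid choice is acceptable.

δ = min(13/2, (169/64)ε)

Let ε > 0 be given. We want δ > 0 with 0 < |y − 6| < δ ⇒ |(3y - 11)/(y + 7) − (7/13)| < ε.
Combining over a common denominator, (3y - 11)/(y + 7) − (7/13) = [(3y - 11)·13 − 7·(y + 7)] / [13·(y + 7)] = 32(y − 6) / (13(y + 7)).
So |(3y - 11)/(y + 7) − (7/13)| = 32|y − 6| / (13·|y + 7|).
Restrict δ ≤ 13/2. Then |y − 6| < 13/2 gives |y + 7| = |(y − 6) + 13| ≥ 13 − 13/2 = 13/2.
Hence |(3y - 11)/(y + 7) − (7/13)| < 32|y − 6|/(13·(13/2)) = (64/169)|y − 6|, which is < ε once |y − 6| < (169/64)ε.
Take δ = min(13/2, (169/64)ε). Then 0 < |y − 6| < δ forces both bounds, so |(3y - 11)/(y + 7) − (7/13)| < ε.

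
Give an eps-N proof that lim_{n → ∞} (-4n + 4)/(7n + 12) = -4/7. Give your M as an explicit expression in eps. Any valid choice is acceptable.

M = (76/49)/eps

Suppose eps > 0. For n ≥ 1, |(-4n + 4)/(7n + 12) + 4/7| = |76|/(7(7n + 12)) = 76/(7(7n + 12)).
Since 7n + 12 ≥ 7n for n ≥ 1, this is ≤ 76/(7·7n) = (76/49)/n.
So |(-4n + 4)/(7n + 12) + 4/7| < eps whenever n > (76/49)/eps.
Take M = (76/49)/eps. If n > M then |(-4n + 4)/(7n + 12) + 4/7| ≤ (76/49)/n < eps.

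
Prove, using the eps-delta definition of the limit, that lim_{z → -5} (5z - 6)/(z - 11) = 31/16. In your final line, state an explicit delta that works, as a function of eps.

Let eps > 0 be given. We want delta > 0 with 0 < |z + 5| < delta ⇒ |(5z - 6)/(z - 11) − (31/16)| < eps.
Combining over a common denominator, (5z - 6)/(z - 11) − (31/16) = [(5z - 6)·(-16) − (-31)·(z - 11)] / [(-16)·(z - 11)] = -49(z + 5) / ((-16)(z - 11)).
So |(5z - 6)/(z - 11) − (31/16)| = 49|z + 5| / (16·|z − 11|).
Require delta ≤ 8, so |z − 11| ≥ |-16| − |z + 5| > 16 − 8 = 8.
Hence |(5z - 6)/(z - 11) − (31/16)| < 49|z + 5|/(16·8) = (49/128)|z + 5|, which is < eps once |z + 5| < (128/49)eps.
Take delta = min(8, (128/49)eps). Then 0 < |z + 5| < delta forces both bounds, so |(5z - 6)/(z - 11) − (31/16)| < eps.

delta = min(8, (128/49)eps)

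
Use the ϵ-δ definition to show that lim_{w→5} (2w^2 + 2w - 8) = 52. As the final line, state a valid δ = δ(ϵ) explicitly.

δ = min(1, ϵ/24)

Suppose ϵ > 0. We want δ > 0 such that 0 < |w − 5| < δ implies |(2w^2 + 2w - 8) − 52| < ϵ.
(2w^2 + 2w - 8) − 52 = 2w^2 + 2w - 60 = (w − 5)(2w + 12).
So |(2w^2 + 2w - 8) − 52| = |w − 5|·|2w + 12|.
Assume first that |w − 5| < 1, so |w| < 6. Then |2w + 12| ≤ 2·6 + 12 = 24.
Hence |(2w^2 + 2w - 8) − 52| ≤ 24|w − 5| < ϵ provided |w − 5| < ϵ/24.
Take δ = min(1, ϵ/24). Then 0 < |w − 5| < δ gives both |w − 5| < 1 and |w − 5| < ϵ/24, so |(2w^2 + 2w - 8) − 52| < ϵ.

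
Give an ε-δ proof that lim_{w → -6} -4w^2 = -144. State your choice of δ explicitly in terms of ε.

δ = min(1, ε/52)

Fix ε > 0. We want δ > 0 such that 0 < |w + 6| < δ implies |(-4w^2) + 144| < ε.
(-4w^2) + 144 = -4w^2 + 144 = (w + 6)(-4w + 24).
So |(-4w^2) + 144| = |w + 6|·|-4w + 24|.
Require δ ≤ 1. Then |w + 6| < 1 gives |w| < 7, and by the triangle inequality |-4w + 24| ≤ 4·7 + 24 = 52.
Hence |(-4w^2) + 144| ≤ 52|w + 6| < ε provided |w + 6| < ε/52.
Take δ = min(1, ε/52). Then 0 < |w + 6| < δ gives both |w + 6| < 1 and |w + 6| < ε/52, so |(-4w^2) + 144| < ε.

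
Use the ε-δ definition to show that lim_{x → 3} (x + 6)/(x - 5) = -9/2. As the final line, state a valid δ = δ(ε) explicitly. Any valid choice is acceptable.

Let ε > 0. We want δ > 0 with 0 < |x − 3| < δ ⇒ |(x + 6)/(x - 5) + 9/2| < ε.
Combining over a common denominator, (x + 6)/(x - 5) + 9/2 = [(x + 6)·(-2) − 9·(x - 5)] / [(-2)·(x - 5)] = -11(x − 3) / ((-2)(x - 5)).
So |(x + 6)/(x - 5) + 9/2| = 11|x − 3| / (2·|x − 5|).
Require δ ≤ 1, so |x − 5| ≥ |-2| − |x − 3| > 2 − 1 = 1.
Hence |(x + 6)/(x - 5) + 9/2| < 11|x − 3|/(2·1) = (11/2)|x − 3|, which is < ε once |x − 3| < (2/11)ε.
Take δ = min(1, (2/11)ε). Then 0 < |x − 3| < δ forces both bounds, so |(x + 6)/(x - 5) + 9/2| < ε.

δ = min(1, (2/11)ε)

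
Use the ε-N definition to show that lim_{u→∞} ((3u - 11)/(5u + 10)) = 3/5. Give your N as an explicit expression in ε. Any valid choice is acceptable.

N = (17/5)/ε

Fix ε > 0. We seek N > 0 such that u > N implies |(3u - 11)/(5u + 10) − (3/5)| < ε.
(3u - 11)/(5u + 10) − (3/5) = (5(3u - 11) − 3(5u + 10)) / (5(5u + 10)) = -85/(5(5u + 10)).
For u > 0 we have 5u + 10 > 5u, so |(3u - 11)/(5u + 10) − (3/5)| = 85/(5(5u + 10)) < 85/(5·5u) = (17/5)/u.
Thus |(3u - 11)/(5u + 10) − (3/5)| < ε whenever u > (17/5)/ε.
Take N = (17/5)/ε. If u > N then |(3u - 11)/(5u + 10) − (3/5)| < (17/5)/u < ε.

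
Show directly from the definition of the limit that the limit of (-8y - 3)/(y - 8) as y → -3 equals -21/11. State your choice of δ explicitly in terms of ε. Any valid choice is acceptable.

δ = min(11/2, (121/134)ε)

Let ε > 0 be given. We want δ > 0 with 0 < |y + 3| < δ ⇒ |(-8y - 3)/(y - 8) + 21/11| < ε.
Combining over a common denominator, (-8y - 3)/(y - 8) + 21/11 = [(-8y - 3)·(-11) − 21·(y - 8)] / [(-11)·(y - 8)] = 67(y + 3) / ((-11)(y - 8)).
So |(-8y - 3)/(y - 8) + 21/11| = 67|y + 3| / (11·|y − 8|).
Restrict δ ≤ 11/2. Then |y + 3| < 11/2 gives |y − 8| = |(y + 3) + (-11)| ≥ 11 − 11/2 = 11/2.
Hence |(-8y - 3)/(y - 8) + 21/11| < 67|y + 3|/(11·(11/2)) = (134/121)|y + 3|, which is < ε once |y + 3| < (121/134)ε.
Take δ = min(11/2, (121/134)ε). Then 0 < |y + 3| < δ forces both bounds, so |(-8y - 3)/(y - 8) + 21/11| < ε.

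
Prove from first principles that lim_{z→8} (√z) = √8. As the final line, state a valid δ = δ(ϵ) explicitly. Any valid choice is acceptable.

δ = min(8, √8·ϵ)

Let ϵ > 0. We want δ > 0 such that 0 < |z − 8| < δ implies |√z − √8| < ϵ.
Multiplying by the conjugate, |√z − √8| = |z − 8|/(√z + √8).
Restrict δ ≤ 8 so that |z − 8| < 8 forces z > 0, and then √z + √8 > √8.
Hence |√z − √8| < |z − 8|/√8, which is < ϵ once |z − 8| < √8·ϵ.
Take δ = min(8, √8·ϵ). If 0 < |z − 8| < δ then z > 0 and |√z − √8| < |z − 8|/√8 < ϵ.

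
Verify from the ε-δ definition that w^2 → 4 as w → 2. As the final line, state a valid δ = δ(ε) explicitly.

Suppose ε > 0. We seek δ > 0 with 0 < |w − 2| < δ ⇒ |w^2 − 4| < ε.
Factor: w^2 − 4 = (w − 2)(w + 2), so |w^2 − 4| = |w − 2|·|w + 2|.
Impose δ ≤ 1 so that |w| < 3; then |w + 2| ≤ 5.
Hence |w^2 − 4| ≤ 5|w − 2|, which is < ε once |w − 2| < ε/5.
Take δ = min(1, ε/5). If 0 < |w − 2| < δ then both bounds hold and |w^2 − 4| ≤ 5|w − 2| < 5·(ε/5) = ε.

δ = min(1, ε/5)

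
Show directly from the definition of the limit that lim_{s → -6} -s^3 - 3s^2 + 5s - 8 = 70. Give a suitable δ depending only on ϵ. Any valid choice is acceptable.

δ = min(2, ϵ/101)

Let ϵ > 0 be given. We want δ > 0 such that 0 < |s + 6| < δ implies |(-s^3 - 3s^2 + 5s - 8) − 70| < ϵ.
(-s^3 - 3s^2 + 5s - 8) − 70 = -s^3 - 3s^2 + 5s - 78 = (s + 6)(-s^2 + 3s - 13).
So |(-s^3 - 3s^2 + 5s - 8) − 70| = |s + 6|·|-s^2 + 3s - 13|.
Assume first that |s + 6| < 2, so |s| < 8. Then |-s^2 + 3s - 13| ≤ 8^2 + 3·8 + 13 = 101.
Hence |(-s^3 - 3s^2 + 5s - 8) − 70| ≤ 101|s + 6| < ϵ provided |s + 6| < ϵ/101.
Choosing δ = min(2, ϵ/101) ensures both conditions, hence |(-s^3 - 3s^2 + 5s - 8) − 70| < ϵ.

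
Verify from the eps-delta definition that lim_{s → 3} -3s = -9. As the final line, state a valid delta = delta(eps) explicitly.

Fix eps > 0. We need delta > 0 so that 0 < |s − 3| < delta implies |(-3s) + 9| < eps.
Since (-3s) + 9 = -3(s − 3), we have |(-3s) + 9| = 3|s − 3|.
So 3|s − 3| < eps exactly when |s − 3| < eps/3.
Choosing delta = eps/3 gives |(-3s) + 9| = 3|s − 3| < eps whenever |s − 3| < delta.

delta = eps/3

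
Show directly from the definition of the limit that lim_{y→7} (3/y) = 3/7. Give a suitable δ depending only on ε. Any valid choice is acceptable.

Suppose ε > 0. We seek δ > 0 such that 0 < |y − 7| < δ implies |3/y − (3/7)| < ε.
|3/y − (3/7)| = 3·|7 − y|/(7·|y|) = 3|y − 7|/(7|y|).
Require δ ≤ 7/2 so that |y| > 7 − 7/2 = 7/2, hence 7|y| > 49/2.
Then |3/y − (3/7)| < 3|y − 7|/(49/2), which is < ε when |y − 7| < (49/6)ε.
Take δ = min(7/2, (49/6)ε). Then 0 < |y − 7| < δ gives both |y − 7| < 7/2 and |y − 7| < (49/6)ε, so |3/y − (3/7)| < ε.

δ = min(7/2, (49/6)ε)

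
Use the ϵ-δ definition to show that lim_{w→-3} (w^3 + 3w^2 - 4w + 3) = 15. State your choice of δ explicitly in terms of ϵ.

δ = min(1, ϵ/20)

Suppose ϵ > 0. We want δ > 0 such that 0 < |w + 3| < δ implies |(w^3 + 3w^2 - 4w + 3) − 15| < ϵ.
(w^3 + 3w^2 - 4w + 3) − 15 = w^3 + 3w^2 - 4w - 12 = (w + 3)(w^2 - 4).
So |(w^3 + 3w^2 - 4w + 3) − 15| = |w + 3|·|w^2 - 4|.
Assume first that |w + 3| < 1, so |w| < 4. Then |w^2 - 4| ≤ 4^2 + 4 = 20.
Hence |(w^3 + 3w^2 - 4w + 3) − 15| ≤ 20|w + 3| < ϵ provided |w + 3| < ϵ/20.
Choosing δ = min(1, ϵ/20) ensures both conditions, hence |(w^3 + 3w^2 - 4w + 3) − 15| < ϵ.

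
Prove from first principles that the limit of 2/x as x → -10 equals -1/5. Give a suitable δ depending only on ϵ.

Suppose ϵ > 0. We seek δ > 0 such that 0 < |x + 10| < δ implies |2/x + 1/5| < ϵ.
|2/x + 1/5| = 2·|-10 − x|/(10·|x|) = 2|x + 10|/(10|x|).
Restrict δ ≤ 5. Then |x + 10| < 5 gives |x| > 5, so 10|x| > 50.
Then |2/x + 1/5| < 2|x + 10|/50, which is < ϵ when |x + 10| < 25ϵ.
Take δ = min(5, 25ϵ). Then 0 < |x + 10| < δ gives both |x + 10| < 5 and |x + 10| < 25ϵ, so |2/x + 1/5| < ϵ.

δ = min(5, 25ϵ)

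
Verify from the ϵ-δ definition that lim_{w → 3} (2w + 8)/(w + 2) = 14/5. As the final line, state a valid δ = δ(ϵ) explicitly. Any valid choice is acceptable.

δ = min(5/2, (25/8)ϵ)

Let ϵ > 0 be given. We want δ > 0 with 0 < |w − 3| < δ ⇒ |(2w + 8)/(w + 2) − (14/5)| < ϵ.
Combining over a common denominator, (2w + 8)/(w + 2) − (14/5) = [(2w + 8)·5 − 14·(w + 2)] / [5·(w + 2)] = -4(w − 3) / (5(w + 2)).
So |(2w + 8)/(w + 2) − (14/5)| = 4|w − 3| / (5·|w + 2|).
Require δ ≤ 5/2, so |w + 2| ≥ |5| − |w − 3| > 5 − 5/2 = 5/2.
Hence |(2w + 8)/(w + 2) − (14/5)| < 4|w − 3|/(5·(5/2)) = (8/25)|w − 3|, which is < ϵ once |w − 3| < (25/8)ϵ.
Take δ = min(5/2, (25/8)ϵ). Then 0 < |w − 3| < δ forces both bounds, so |(2w + 8)/(w + 2) − (14/5)| < ϵ.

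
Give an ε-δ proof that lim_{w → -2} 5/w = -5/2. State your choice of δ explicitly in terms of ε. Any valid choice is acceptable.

δ = min(1, (2/5)ε)

Let ε > 0. We seek δ > 0 such that 0 < |w + 2| < δ implies |5/w + 5/2| < ε.
|5/w + 5/2| = 5·|-2 − w|/(2·|w|) = 5|w + 2|/(2|w|).
Require δ ≤ 1 so that |w| > 2 − 1 = 1, hence 2|w| > 2.
Then |5/w + 5/2| < 5|w + 2|/2, which is < ε when |w + 2| < (2/5)ε.
Take δ = min(1, (2/5)ε). Then 0 < |w + 2| < δ gives both |w + 2| < 1 and |w + 2| < (2/5)ε, so |5/w + 5/2| < ε.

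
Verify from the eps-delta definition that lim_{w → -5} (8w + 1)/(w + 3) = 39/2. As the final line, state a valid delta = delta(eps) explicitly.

delta = min(1, (2/23)eps)

Let eps > 0 be given. We want delta > 0 with 0 < |w + 5| < delta ⇒ |(8w + 1)/(w + 3) − (39/2)| < eps.
Combining over a common denominator, (8w + 1)/(w + 3) − (39/2) = [(8w + 1)·(-2) − (-39)·(w + 3)] / [(-2)·(w + 3)] = 23(w + 5) / ((-2)(w + 3)).
So |(8w + 1)/(w + 3) − (39/2)| = 23|w + 5| / (2·|w + 3|).
Restrict delta ≤ 1. Then |w + 5| < 1 gives |w + 3| = |(w + 5) + (-2)| ≥ 2 − 1 = 1.
Hence |(8w + 1)/(w + 3) − (39/2)| < 23|w + 5|/(2·1) = (23/2)|w + 5|, which is < eps once |w + 5| < (2/23)eps.
Take delta = min(1, (2/23)eps). Then 0 < |w + 5| < delta forces both bounds, so |(8w + 1)/(w + 3) − (39/2)| < eps.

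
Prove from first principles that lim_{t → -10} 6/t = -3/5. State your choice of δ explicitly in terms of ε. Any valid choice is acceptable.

Suppose ε > 0. We seek δ > 0 such that 0 < |t + 10| < δ implies |6/t + 3/5| < ε.
|6/t + 3/5| = 6·|-10 − t|/(10·|t|) = 6|t + 10|/(10|t|).
Restrict δ ≤ 5. Then |t + 10| < 5 gives |t| > 5, so 10|t| > 50.
Then |6/t + 3/5| < 6|t + 10|/50, which is < ε when |t + 10| < (25/3)ε.
Take δ = min(5, (25/3)ε). Then 0 < |t + 10| < δ gives both |t + 10| < 5 and |t + 10| < (25/3)ε, so |6/t + 3/5| < ε.

δ = min(5, (25/3)ε)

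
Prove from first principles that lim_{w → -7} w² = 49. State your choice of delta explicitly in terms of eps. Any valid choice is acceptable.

delta = min(1, eps/15)

Suppose eps > 0. We seek delta > 0 with 0 < |w + 7| < delta ⇒ |w² − 49| < eps.
Factor: w² − 49 = (w + 7)(w - 7), so |w² − 49| = |w + 7|·|w - 7|.
Impose delta ≤ 1 so that |w| < 8; then |w - 7| ≤ 15.
Hence |w² − 49| ≤ 15|w + 7|, which is < eps once |w + 7| < eps/15.
Take delta = min(1, eps/15). If 0 < |w + 7| < delta then both bounds hold and |w² − 49| ≤ 15|w + 7| < 15·(eps/15) = eps.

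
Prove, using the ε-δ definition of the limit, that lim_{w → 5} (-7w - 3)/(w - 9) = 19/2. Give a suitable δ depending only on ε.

δ = min(2, (4/33)ε)

Fix ε > 0. We want δ > 0 with 0 < |w − 5| < δ ⇒ |(-7w - 3)/(w - 9) − (19/2)| < ε.
Combining over a common denominator, (-7w - 3)/(w - 9) − (19/2) = [(-7w - 3)·(-4) − (-38)·(w - 9)] / [(-4)·(w - 9)] = 66(w − 5) / ((-4)(w - 9)).
So |(-7w - 3)/(w - 9) − (19/2)| = 66|w − 5| / (4·|w − 9|).
Restrict δ ≤ 2. Then |w − 5| < 2 gives |w − 9| = |(w − 5) + (-4)| ≥ 4 − 2 = 2.
Hence |(-7w - 3)/(w - 9) − (19/2)| < 66|w − 5|/(4·2) = (33/4)|w − 5|, which is < ε once |w − 5| < (4/33)ε.
Take δ = min(2, (4/33)ε). Then 0 < |w − 5| < δ forces both bounds, so |(-7w - 3)/(w - 9) − (19/2)| < ε.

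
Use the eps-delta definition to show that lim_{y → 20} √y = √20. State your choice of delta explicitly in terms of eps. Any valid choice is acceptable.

delta = min(20, √20·eps)

Fix eps > 0. We want delta > 0 such that 0 < |y − 20| < delta implies |√y − √20| < eps.
Multiplying by the conjugate, |√y − √20| = |y − 20|/(√y + √20).
Restrict delta ≤ 20 so that |y − 20| < 20 forces y > 0, and then √y + √20 > √20.
Hence |√y − √20| < |y − 20|/√20, which is < eps once |y − 20| < √20·eps.
Take delta = min(20, √20·eps). If 0 < |y − 20| < delta then y > 0 and |√y − √20| < |y − 20|/√20 < eps.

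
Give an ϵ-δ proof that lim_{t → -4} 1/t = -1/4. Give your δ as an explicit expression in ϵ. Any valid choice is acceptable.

Suppose ϵ > 0. We seek δ > 0 such that 0 < |t + 4| < δ implies |1/t + 1/4| < ϵ.
|1/t + 1/4| = |-4 − t|/(4·|t|) = |t + 4|/(4|t|).
Require δ ≤ 2 so that |t| > 4 − 2 = 2, hence 4|t| > 8.
Then |1/t + 1/4| < |t + 4|/8, which is < ϵ when |t + 4| < 8ϵ.
Take δ = min(2, 8ϵ). Then 0 < |t + 4| < δ gives both |t + 4| < 2 and |t + 4| < 8ϵ, so |1/t + 1/4| < ϵ.

δ = min(2, 8ϵ)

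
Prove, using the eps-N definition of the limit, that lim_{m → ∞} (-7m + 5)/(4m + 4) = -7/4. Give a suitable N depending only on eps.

N = 3/eps

Fix eps > 0. For m ≥ 1, |(-7m + 5)/(4m + 4) + 7/4| = |48|/(4(4m + 4)) = 48/(4(4m + 4)).
Since 4m + 4 ≥ 4m for m ≥ 1, this is ≤ 48/(4·4m) = 3/m.
So |(-7m + 5)/(4m + 4) + 7/4| < eps whenever m > 3/eps.
Take N = 3/eps. If m > N then |(-7m + 5)/(4m + 4) + 7/4| ≤ 3/m < eps.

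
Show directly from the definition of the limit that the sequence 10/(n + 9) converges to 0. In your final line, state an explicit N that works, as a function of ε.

N = 10/ε

Suppose ε > 0. For n ≥ 1, |10/(n + 9) − 0| = 10/(n + 9) ≤ 10/n.
We need 10/n < ε, i.e. n > 10/ε.
Take N = 10/ε. If n > N then |10/(n + 9)| ≤ 10/n < ε.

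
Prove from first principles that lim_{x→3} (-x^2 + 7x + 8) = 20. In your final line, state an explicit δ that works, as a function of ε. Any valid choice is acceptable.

Let ε > 0 be given. We want δ > 0 such that 0 < |x − 3| < δ implies |(-x^2 + 7x + 8) − 20| < ε.
(-x^2 + 7x + 8) − 20 = -x^2 + 7x - 12 = (x − 3)(-x + 4).
So |(-x^2 + 7x + 8) − 20| = |x − 3|·|-x + 4|.
Require δ ≤ 2. Then |x − 3| < 2 gives |x| < 5, and by the triangle inequality |-x + 4| ≤ 5 + 4 = 9.
Hence |(-x^2 + 7x + 8) − 20| ≤ 9|x − 3| < ε provided |x − 3| < ε/9.
Choosing δ = min(2, ε/9) ensures both conditions, hence |(-x^2 + 7x + 8) − 20| < ε.

δ = min(2, ε/9)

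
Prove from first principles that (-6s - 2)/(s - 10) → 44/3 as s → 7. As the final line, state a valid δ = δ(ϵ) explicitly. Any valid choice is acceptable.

Fix ϵ > 0. We want δ > 0 with 0 < |s − 7| < δ ⇒ |(-6s - 2)/(s - 10) − (44/3)| < ϵ.
Combining over a common denominator, (-6s - 2)/(s - 10) − (44/3) = [(-6s - 2)·(-3) − (-44)·(s - 10)] / [(-3)·(s - 10)] = 62(s − 7) / ((-3)(s - 10)).
So |(-6s - 2)/(s - 10) − (44/3)| = 62|s − 7| / (3·|s − 10|).
Restrict δ ≤ 3/2. Then |s − 7| < 3/2 gives |s − 10| = |(s − 7) + (-3)| ≥ 3 − 3/2 = 3/2.
Hence |(-6s - 2)/(s - 10) − (44/3)| < 62|s − 7|/(3·(3/2)) = (124/9)|s − 7|, which is < ϵ once |s − 7| < (9/124)ϵ.
Take δ = min(3/2, (9/124)ϵ). Then 0 < |s − 7| < δ forces both bounds, so |(-6s - 2)/(s - 10) − (44/3)| < ϵ.

δ = min(3/2, (9/124)ϵ)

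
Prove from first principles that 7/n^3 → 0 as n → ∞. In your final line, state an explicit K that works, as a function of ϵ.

K = (7/ϵ)^{1/3}

Fix ϵ > 0. For n ≥ 1, |7/n^3 − 0| = 7/n^3.
7/n^3 < ϵ ⇔ n^3 > 7/ϵ ⇔ n > (7/ϵ)^{1/3}.
Take K = (7/ϵ)^{1/3}. Then n > K implies 7/n^3 < ϵ.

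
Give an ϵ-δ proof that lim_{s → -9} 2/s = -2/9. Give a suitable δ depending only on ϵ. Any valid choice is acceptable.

Fix ϵ > 0. We seek δ > 0 such that 0 < |s + 9| < δ implies |2/s + 2/9| < ϵ.
|2/s + 2/9| = 2·|-9 − s|/(9·|s|) = 2|s + 9|/(9|s|).
Restrict δ ≤ 9/2. Then |s + 9| < 9/2 gives |s| > 9/2, so 9|s| > 81/2.
Then |2/s + 2/9| < 2|s + 9|/(81/2), which is < ϵ when |s + 9| < (81/4)ϵ.
Take δ = min(9/2, (81/4)ϵ). Then 0 < |s + 9| < δ gives both |s + 9| < 9/2 and |s + 9| < (81/4)ϵ, so |2/s + 2/9| < ϵ.

δ = min(9/2, (81/4)ϵ)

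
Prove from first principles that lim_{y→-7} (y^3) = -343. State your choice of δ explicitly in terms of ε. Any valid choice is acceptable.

δ = min(1, ε/169)

Suppose ε > 0. We seek δ > 0 with 0 < |y + 7| < δ ⇒ |y^3 + 343| < ε.
Factor: y^3 + 343 = (y + 7)(y^2 - 7y + 49), so |y^3 + 343| = |y + 7|·|y^2 - 7y + 49|.
Restrict δ ≤ 1. Then |y + 7| < 1 gives |y| < 8, so by the triangle inequality |y^2 - 7y + 49| ≤ 8^2 + 7·8 + 49 = 169.
Hence |y^3 + 343| ≤ 169|y + 7|, which is < ε once |y + 7| < ε/169.
Take δ = min(1, ε/169). If 0 < |y + 7| < δ then both bounds hold and |y^3 + 343| ≤ 169|y + 7| < 169·(ε/169) = ε.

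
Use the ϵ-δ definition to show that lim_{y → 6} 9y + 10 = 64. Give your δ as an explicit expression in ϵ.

Suppose ϵ > 0. We need δ > 0 so that 0 < |y − 6| < δ implies |(9y + 10) − 64| < ϵ.
Since (9y + 10) − 64 = 9(y − 6), we have |(9y + 10) − 64| = 9|y − 6|.
So 9|y − 6| < ϵ exactly when |y − 6| < ϵ/9.
Take δ = ϵ/9. If 0 < |y − 6| < δ then |(9y + 10) − 64| = 9|y − 6| < 9·(ϵ/9) = ϵ.

δ = ϵ/9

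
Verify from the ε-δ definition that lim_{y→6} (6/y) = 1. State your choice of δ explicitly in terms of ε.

Fix ε > 0. We seek δ > 0 such that 0 < |y − 6| < δ implies |6/y − 1| < ε.
|6/y − 1| = 6·|6 − y|/(6·|y|) = 6|y − 6|/(6|y|).
Require δ ≤ 3 so that |y| > 6 − 3 = 3, hence 6|y| > 18.
Then |6/y − 1| < 6|y − 6|/18, which is < ε when |y − 6| < 3ε.
Take δ = min(3, 3ε). Then 0 < |y − 6| < δ gives both |y − 6| < 3 and |y − 6| < 3ε, so |6/y − 1| < ε.

δ = min(3, 3ε)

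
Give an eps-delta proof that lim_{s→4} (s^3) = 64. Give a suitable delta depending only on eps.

Let eps > 0 be given. We seek delta > 0 with 0 < |s − 4| < delta ⇒ |s^3 − 64| < eps.
Factor: s^3 − 64 = (s − 4)(s^2 + 4s + 16), so |s^3 − 64| = |s − 4|·|s^2 + 4s + 16|.
Restrict delta ≤ 1. Then |s − 4| < 1 gives |s| < 5, so by the triangle inequality |s^2 + 4s + 16| ≤ 5^2 + 4·5 + 16 = 61.
Hence |s^3 − 64| ≤ 61|s − 4|, which is < eps once |s − 4| < eps/61.
Take delta = min(1, eps/61). If 0 < |s − 4| < delta then both bounds hold and |s^3 − 64| ≤ 61|s − 4| < 61·(eps/61) = eps.

delta = min(1, eps/61)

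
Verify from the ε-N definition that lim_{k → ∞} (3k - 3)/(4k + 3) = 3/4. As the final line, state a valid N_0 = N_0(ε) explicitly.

N_0 = (21/16)/ε

Let ε > 0. For k ≥ 1, |(3k - 3)/(4k + 3) − (3/4)| = |-21|/(4(4k + 3)) = 21/(4(4k + 3)).
Since 4k + 3 ≥ 4k for k ≥ 1, this is ≤ 21/(4·4k) = (21/16)/k.
So |(3k - 3)/(4k + 3) − (3/4)| < ε whenever k > (21/16)/ε.
Take N_0 = (21/16)/ε. If k > N_0 then |(3k - 3)/(4k + 3) − (3/4)| ≤ (21/16)/k < ε.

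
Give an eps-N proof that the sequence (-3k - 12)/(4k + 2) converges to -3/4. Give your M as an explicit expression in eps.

Suppose eps > 0. For k ≥ 1, |(-3k - 12)/(4k + 2) + 3/4| = |-42|/(4(4k + 2)) = 42/(4(4k + 2)).
Since 4k + 2 ≥ 4k for k ≥ 1, this is ≤ 42/(4·4k) = (21/8)/k.
So |(-3k - 12)/(4k + 2) + 3/4| < eps whenever k > (21/8)/eps.
Take M = (21/8)/eps. If k > M then |(-3k - 12)/(4k + 2) + 3/4| ≤ (21/8)/k < eps.

M = (21/8)/eps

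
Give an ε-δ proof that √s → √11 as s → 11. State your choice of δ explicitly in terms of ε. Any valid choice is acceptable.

δ = min(11, √11·ε)

Suppose ε > 0. We want δ > 0 such that 0 < |s − 11| < δ implies |√s − √11| < ε.
Rationalise: √s − √11 = (s − 11)/(√s + √11), so |√s − √11| = |s − 11|/(√s + √11).
Restrict δ ≤ 11 so that |s − 11| < 11 forces s > 0, and then √s + √11 > √11.
Hence |√s − √11| < |s − 11|/√11, which is < ε once |s − 11| < √11·ε.
Take δ = min(11, √11·ε). If 0 < |s − 11| < δ then s > 0 and |√s − √11| < |s − 11|/√11 < ε.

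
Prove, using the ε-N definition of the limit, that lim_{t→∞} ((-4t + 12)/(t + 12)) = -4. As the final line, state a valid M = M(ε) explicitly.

Let ε > 0. We seek M > 0 such that t > M implies |(-4t + 12)/(t + 12) + 4| < ε.
(-4t + 12)/(t + 12) + 4 = ((-4t + 12) − (-4)(t + 12)) / ((t + 12)) = 60/((t + 12)).
For t > 0 we have t + 12 > t, so |(-4t + 12)/(t + 12) + 4| = 60/((t + 12)) < 60/(t) = 60/t.
Thus |(-4t + 12)/(t + 12) + 4| < ε whenever t > 60/ε.
Take M = 60/ε. If t > M then |(-4t + 12)/(t + 12) + 4| < 60/t < ε.

M = 60/ε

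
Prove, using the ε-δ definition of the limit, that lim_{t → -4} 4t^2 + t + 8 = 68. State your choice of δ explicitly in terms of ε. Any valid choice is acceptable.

δ = min(1, ε/35)

Fix ε > 0. We want δ > 0 such that 0 < |t + 4| < δ implies |(4t^2 + t + 8) − 68| < ε.
(4t^2 + t + 8) − 68 = 4t^2 + t - 60 = (t + 4)(4t - 15).
So |(4t^2 + t + 8) − 68| = |t + 4|·|4t - 15|.
Require δ ≤ 1. Then |t + 4| < 1 gives |t| < 5, and by the triangle inequality |4t - 15| ≤ 4·5 + 15 = 35.
Hence |(4t^2 + t + 8) − 68| ≤ 35|t + 4| < ε provided |t + 4| < ε/35.
Take δ = min(1, ε/35). Then 0 < |t + 4| < δ gives both |t + 4| < 1 and |t + 4| < ε/35, so |(4t^2 + t + 8) − 68| < ε.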